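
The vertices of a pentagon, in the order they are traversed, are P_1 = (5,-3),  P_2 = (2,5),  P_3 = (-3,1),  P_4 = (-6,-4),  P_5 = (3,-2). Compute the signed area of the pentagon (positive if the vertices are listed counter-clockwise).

Apply the shoelace formula: 2A = Σ (x_i·y_{i+1} − x_{i+1}·y_i), indices taken mod 5.
Cross-terms: 31, 17, 18, 24, 1  ⇒  Σ = 91
Signed area = Σ/2 = 45.5 (positive ⇒ counter-clockwise traversal).

45.5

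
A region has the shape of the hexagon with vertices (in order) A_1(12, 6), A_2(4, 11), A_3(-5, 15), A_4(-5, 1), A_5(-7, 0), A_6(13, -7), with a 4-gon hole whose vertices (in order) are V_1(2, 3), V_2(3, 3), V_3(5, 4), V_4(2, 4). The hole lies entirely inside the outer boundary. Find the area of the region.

Outer boundary:
Apply the shoelace formula: 2A = Σ (x_i·y_{i+1} − x_{i+1}·y_i), indices taken mod 6.
Σ = (108) + (115) + (70) + (7) + (49) + (162) = 511
Area = |Σ|/2 = 255.5.
Hole:
V_1→V_2: (2)(3) − (3)(3) = -3
V_2→V_3: (3)(4) − (5)(3) = -3
V_3→V_4: (5)(4) − (2)(4) = 12
V_4→V_1: (2)(3) − (2)(4) = -2
Σ = 4
Area = |Σ|/2 = 2.
Net area = 255.5 − 2 = 253.5.

253.5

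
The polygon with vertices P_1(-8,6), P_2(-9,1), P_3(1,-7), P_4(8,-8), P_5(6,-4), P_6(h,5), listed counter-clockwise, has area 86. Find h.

The doubled signed area Σ (x_i y_{i+1} − x_{i+1} y_i) is linear in h.
With h=0 it equals 242; the coefficient of h is 10 (from the two edges through P_6).
So 10·h + 242 = 2·86 = 172 ⇒ h = -7.

-7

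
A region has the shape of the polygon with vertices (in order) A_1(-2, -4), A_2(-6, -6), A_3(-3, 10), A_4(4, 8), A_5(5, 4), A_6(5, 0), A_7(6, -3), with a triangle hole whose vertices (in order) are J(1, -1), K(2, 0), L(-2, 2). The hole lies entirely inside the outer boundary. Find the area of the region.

118.5

Outer boundary:
Apply the surveyor's formula: 2A = Σ (x_i·y_{i+1} − x_{i+1}·y_i), indices taken mod 7.
Σ = (-12) + (-78) + (-64) + (-24) + (-20) + (-15) + (-30) = -243
Area = |Σ|/2 = 121.5.
Hole:
Apply the shoelace formula: 2A = Σ (x_i·y_{i+1} − x_{i+1}·y_i), indices taken mod 3.
Σ = (2) + (4) + (0) = 6
Area = |Σ|/2 = 3.
Net area = 121.5 − 3 = 118.5.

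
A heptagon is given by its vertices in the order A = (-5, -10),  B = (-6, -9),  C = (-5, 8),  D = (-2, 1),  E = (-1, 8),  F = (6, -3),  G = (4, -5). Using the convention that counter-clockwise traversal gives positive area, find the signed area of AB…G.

Apply the shoelace formula: 2A = Σ (x_i·y_{i+1} − x_{i+1}·y_i), indices taken mod 7.
Σ = (-15) + (-93) + (11) + (-15) + (-45) + (-18) + (-65) = -240
Signed area = Σ/2 = -120 (negative ⇒ clockwise traversal).

-120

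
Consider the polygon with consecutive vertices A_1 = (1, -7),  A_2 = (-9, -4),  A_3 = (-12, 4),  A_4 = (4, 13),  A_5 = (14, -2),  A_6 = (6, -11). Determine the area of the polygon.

343

Cross-terms: -67, -84, -172, -190, -142, -31  ⇒  Σ = -686
Area = |Σ|/2 = 343.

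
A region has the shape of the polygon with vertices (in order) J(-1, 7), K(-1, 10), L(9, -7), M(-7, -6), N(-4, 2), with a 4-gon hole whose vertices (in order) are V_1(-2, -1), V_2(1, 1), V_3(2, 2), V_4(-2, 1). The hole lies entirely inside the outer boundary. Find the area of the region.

122

Outer boundary:
Apply the surveyor's formula: 2A = Σ (x_i·y_{i+1} − x_{i+1}·y_i), indices taken mod 5.
J→K: (-1)(10) − (-1)(7) = -3
K→L: (-1)(-7) − (9)(10) = -83
L→M: (9)(-6) − (-7)(-7) = -103
M→N: (-7)(2) − (-4)(-6) = -38
N→J: (-4)(7) − (-1)(2) = -26
Σ = -253
Area = |Σ|/2 = 126.5.
Hole:
Apply Gauss's area formula: 2A = Σ (x_i·y_{i+1} − x_{i+1}·y_i), indices taken mod 4.
Σ = (-1) + (0) + (6) + (4) = 9
Area = |Σ|/2 = 4.5.
Net area = 126.5 − 4.5 = 122.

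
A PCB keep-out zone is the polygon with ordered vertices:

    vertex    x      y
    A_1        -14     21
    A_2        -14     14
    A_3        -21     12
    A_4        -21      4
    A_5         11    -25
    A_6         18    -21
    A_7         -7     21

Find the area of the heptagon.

Apply the shoelace formula: 2A = Σ (x_i·y_{i+1} − x_{i+1}·y_i), indices taken mod 7.
Σ = (98) + (126) + (168) + (481) + (219) + (231) + (147) = 1470
Area = |Σ|/2 = 735.

735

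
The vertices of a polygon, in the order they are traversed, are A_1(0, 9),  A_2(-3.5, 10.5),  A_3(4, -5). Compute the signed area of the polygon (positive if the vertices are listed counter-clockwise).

Apply the shoelace formula: 2A = Σ (x_i·y_{i+1} − x_{i+1}·y_i), indices taken mod 3.
Cross-terms: 31.5, -24.5, 36  ⇒  Σ = 43
Signed area = Σ/2 = 21.5 (positive ⇒ counter-clockwise traversal).

21.5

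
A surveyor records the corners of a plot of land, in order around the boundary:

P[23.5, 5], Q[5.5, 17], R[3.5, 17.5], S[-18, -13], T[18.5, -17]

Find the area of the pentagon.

858.375

Apply the shoelace formula: 2A = Σ (x_i·y_{i+1} − x_{i+1}·y_i), indices taken mod 5.
P→Q: (23.5)(17) − (5.5)(5) = 372
Q→R: (5.5)(17.5) − (3.5)(17) = 36.75
R→S: (3.5)(-13) − (-18)(17.5) = 269.5
S→T: (-18)(-17) − (18.5)(-13) = 546.5
T→P: (18.5)(5) − (23.5)(-17) = 492
Σ = 1716.75
Area = |Σ|/2 = 858.375.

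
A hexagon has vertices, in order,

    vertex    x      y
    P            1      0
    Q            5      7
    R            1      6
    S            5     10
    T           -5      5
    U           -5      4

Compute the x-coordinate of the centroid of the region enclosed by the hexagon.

Apply Gauss's area formula. First the cross-terms c_i = x_i·y_{i+1} − x_{i+1}·y_i:
  7, 23, -20, 75, 5, -4  ⇒  2A = 86, A = 43.
Then Σ (x_i + x_{i+1})·c_i = 26, so x̄ = 26 / (6·43) = 13/129.

13/129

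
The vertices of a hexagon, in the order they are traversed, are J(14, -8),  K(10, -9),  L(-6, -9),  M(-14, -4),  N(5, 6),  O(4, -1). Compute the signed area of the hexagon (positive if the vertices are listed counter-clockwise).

Σ = (-46) + (-144) + (-102) + (-64) + (-29) + (-18) = -403
Signed area = Σ/2 = -201.5 (negative ⇒ clockwise traversal).

-201.5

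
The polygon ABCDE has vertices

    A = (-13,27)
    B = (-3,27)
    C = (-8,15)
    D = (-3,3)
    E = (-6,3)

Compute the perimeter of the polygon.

|AB| = √((10)² + (0)²) = √100 = 10
|BC| = √((-5)² + (-12)²) = √169 = 13
|CD| = √((5)² + (-12)²) = √169 = 13
|DE| = √((-3)² + (0)²) = √9 = 3
|EA| = √((-7)² + (24)²) = √625 = 25
Perimeter = 10 + 13 + 13 + 3 + 25 = 64.

64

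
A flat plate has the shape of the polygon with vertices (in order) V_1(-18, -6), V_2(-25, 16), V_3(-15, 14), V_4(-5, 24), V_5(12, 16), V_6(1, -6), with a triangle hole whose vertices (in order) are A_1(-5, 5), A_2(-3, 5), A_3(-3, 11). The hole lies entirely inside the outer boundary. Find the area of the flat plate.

Outer boundary:
V_1→V_2: (-18)(16) − (-25)(-6) = -438
V_2→V_3: (-25)(14) − (-15)(16) = -110
V_3→V_4: (-15)(24) − (-5)(14) = -290
V_4→V_5: (-5)(16) − (12)(24) = -368
V_5→V_6: (12)(-6) − (1)(16) = -88
V_6→V_1: (1)(-6) − (-18)(-6) = -114
Σ = -1408
Area = |Σ|/2 = 704.
Hole:
Apply the shoelace (surveyor's) formula: 2A = Σ (x_i·y_{i+1} − x_{i+1}·y_i), indices taken mod 3.
Σ = (-10) + (-18) + (40) = 12
Area = |Σ|/2 = 6.
Net area = 704 − 6 = 698.

698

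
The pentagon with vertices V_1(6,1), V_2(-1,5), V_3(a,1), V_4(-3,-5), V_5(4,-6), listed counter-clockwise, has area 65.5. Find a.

Write out the shoelace sum; only the two edges meeting at V_3 involve a:
2·Area = [((-1)·1 − a·5) + (a·(-5) − (-3)·1)] + 109
       = -10·a + 111 = 131
⇒ a = -2.

-2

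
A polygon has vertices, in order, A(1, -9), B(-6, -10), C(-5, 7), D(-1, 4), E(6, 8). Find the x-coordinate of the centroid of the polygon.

-272/263

Apply the shoelace formula. First the cross-terms c_i = x_i·y_{i+1} − x_{i+1}·y_i:
  -64, -92, -13, -32, -62  ⇒  2A = -263, A = -131.5.
Then Σ (x_i + x_{i+1})·c_i = 816, so x̄ = 816 / (6·(-131.5)) = -272/263.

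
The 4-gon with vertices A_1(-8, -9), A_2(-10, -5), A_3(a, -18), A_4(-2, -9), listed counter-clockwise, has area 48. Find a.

The doubled signed area Σ (x_i y_{i+1} − x_{i+1} y_i) is linear in a.
With a=0 it equals 40; the coefficient of a is -4 (from the two edges through A_3).
So -4·a + 40 = 2·48 = 96 ⇒ a = -14.

-14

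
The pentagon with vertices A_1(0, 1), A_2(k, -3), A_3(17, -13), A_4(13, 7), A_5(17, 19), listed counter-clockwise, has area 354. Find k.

Write out the shoelace sum; only the two edges meeting at A_2 involve k:
2·Area = [(0·(-3) − k·1) + (k·(-13) − 17·(-3))] + 433
       = -14·k + 484 = 708
⇒ k = -16.

-16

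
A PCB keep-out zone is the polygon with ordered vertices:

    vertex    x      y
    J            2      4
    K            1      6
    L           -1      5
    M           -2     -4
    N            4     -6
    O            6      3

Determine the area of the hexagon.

63.5

Apply the shoelace (surveyor's) formula: 2A = Σ (x_i·y_{i+1} − x_{i+1}·y_i), indices taken mod 6.
J→K: (2)(6) − (1)(4) = 8
K→L: (1)(5) − (-1)(6) = 11
L→M: (-1)(-4) − (-2)(5) = 14
M→N: (-2)(-6) − (4)(-4) = 28
N→O: (4)(3) − (6)(-6) = 48
O→J: (6)(4) − (2)(3) = 18
Σ = 127
Area = |Σ|/2 = 63.5.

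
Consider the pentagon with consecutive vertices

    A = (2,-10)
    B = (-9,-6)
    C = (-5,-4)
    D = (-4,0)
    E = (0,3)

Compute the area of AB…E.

65

Apply the shoelace formula: 2A = Σ (x_i·y_{i+1} − x_{i+1}·y_i), indices taken mod 5.
A→B: (2)(-6) − (-9)(-10) = -102
B→C: (-9)(-4) − (-5)(-6) = 6
C→D: (-5)(0) − (-4)(-4) = -16
D→E: (-4)(3) − (0)(0) = -12
E→A: (0)(-10) − (2)(3) = -6
Σ = -130
Area = |Σ|/2 = 65.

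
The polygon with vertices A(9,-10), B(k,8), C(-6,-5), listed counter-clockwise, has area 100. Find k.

-5

Write out the shoelace sum; only the two edges meeting at B involve k:
2·Area = [(9·8 − k·(-10)) + (k·(-5) − (-6)·8)] + 105
       = 5·k + 225 = 200
⇒ k = -5.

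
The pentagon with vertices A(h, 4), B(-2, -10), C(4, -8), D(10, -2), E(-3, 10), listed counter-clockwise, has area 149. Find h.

-4

Write out the shoelace sum; only the two edges meeting at A involve h:
2·Area = [((-3)·4 − h·10) + (h·(-10) − (-2)·4)] + 222
       = -20·h + 218 = 298
⇒ h = -4.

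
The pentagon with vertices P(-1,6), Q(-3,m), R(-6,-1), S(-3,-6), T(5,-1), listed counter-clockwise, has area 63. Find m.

2

The doubled signed area Σ (x_i y_{i+1} − x_{i+1} y_i) is linear in m.
With m=0 it equals 116; the coefficient of m is 5 (from the two edges through Q).
So 5·m + 116 = 2·63 = 126 ⇒ m = 2.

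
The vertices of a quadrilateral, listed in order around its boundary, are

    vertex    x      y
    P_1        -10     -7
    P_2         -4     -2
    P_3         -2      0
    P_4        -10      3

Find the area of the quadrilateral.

41

Cross-terms: -8, -4, -6, 100  ⇒  Σ = 82
Area = |Σ|/2 = 41.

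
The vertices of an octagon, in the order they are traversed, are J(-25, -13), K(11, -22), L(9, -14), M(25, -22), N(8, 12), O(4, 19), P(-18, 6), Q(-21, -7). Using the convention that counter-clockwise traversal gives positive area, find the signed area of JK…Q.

Apply the surveyor's formula: 2A = Σ (x_i·y_{i+1} − x_{i+1}·y_i), indices taken mod 8.
Σ = (693) + (44) + (152) + (476) + (104) + (366) + (252) + (98) = 2185
Signed area = Σ/2 = 1092.5 (positive ⇒ counter-clockwise traversal).

1092.5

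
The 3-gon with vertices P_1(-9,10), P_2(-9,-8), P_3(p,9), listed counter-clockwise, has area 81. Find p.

0

The doubled signed area Σ (x_i y_{i+1} − x_{i+1} y_i) is linear in p.
With p=0 it equals 162; the coefficient of p is 18 (from the two edges through P_3).
So 18·p + 162 = 2·81 = 162 ⇒ p = 0.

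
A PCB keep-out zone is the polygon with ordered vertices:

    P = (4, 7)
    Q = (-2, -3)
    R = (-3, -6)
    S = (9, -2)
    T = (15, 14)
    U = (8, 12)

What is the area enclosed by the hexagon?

148.5

Σ = (2) + (3) + (60) + (156) + (68) + (8) = 297
Area = |Σ|/2 = 148.5.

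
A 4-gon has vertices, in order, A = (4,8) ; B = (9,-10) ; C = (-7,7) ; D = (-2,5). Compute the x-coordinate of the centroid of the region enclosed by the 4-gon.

Apply Gauss's area formula. First the cross-terms c_i = x_i·y_{i+1} − x_{i+1}·y_i:
  -112, -7, -21, -36  ⇒  2A = -176, A = -88.
Then Σ (x_i + x_{i+1})·c_i = -1353, so x̄ = -1353 / (6·(-88)) = 2.5625.

2.5625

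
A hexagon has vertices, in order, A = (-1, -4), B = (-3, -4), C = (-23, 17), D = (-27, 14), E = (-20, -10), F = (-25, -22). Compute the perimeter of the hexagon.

104

|AB| = √((-2)² + (0)²) = √4 = 2
|BC| = √((-20)² + (21)²) = √841 = 29
|CD| = √((-4)² + (-3)²) = √25 = 5
|DE| = √((7)² + (-24)²) = √625 = 25
|EF| = √((-5)² + (-12)²) = √169 = 13
|FA| = √((24)² + (18)²) = √900 = 30
Perimeter = 2 + 29 + 5 + 25 + 13 + 30 = 104.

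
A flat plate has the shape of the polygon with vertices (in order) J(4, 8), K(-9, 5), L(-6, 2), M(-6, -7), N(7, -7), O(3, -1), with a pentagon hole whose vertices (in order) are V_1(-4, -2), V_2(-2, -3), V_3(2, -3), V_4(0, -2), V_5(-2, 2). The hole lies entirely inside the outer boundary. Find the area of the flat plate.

133.5

Outer boundary:
Σ = (92) + (12) + (54) + (91) + (14) + (28) = 291
Area = |Σ|/2 = 145.5.
Hole:
Apply the shoelace formula: 2A = Σ (x_i·y_{i+1} − x_{i+1}·y_i), indices taken mod 5.
Σ = (8) + (12) + (-4) + (-4) + (12) = 24
Area = |Σ|/2 = 12.
Net area = 145.5 − 12 = 133.5.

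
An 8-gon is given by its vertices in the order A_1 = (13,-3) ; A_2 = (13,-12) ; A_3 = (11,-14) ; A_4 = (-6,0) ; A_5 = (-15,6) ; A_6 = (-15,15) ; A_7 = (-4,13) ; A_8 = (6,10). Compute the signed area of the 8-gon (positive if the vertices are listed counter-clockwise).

-411.5

Apply the shoelace formula: 2A = Σ (x_i·y_{i+1} − x_{i+1}·y_i), indices taken mod 8.
Σ = (-117) + (-50) + (-84) + (-36) + (-135) + (-135) + (-118) + (-148) = -823
Signed area = Σ/2 = -411.5 (negative ⇒ clockwise traversal).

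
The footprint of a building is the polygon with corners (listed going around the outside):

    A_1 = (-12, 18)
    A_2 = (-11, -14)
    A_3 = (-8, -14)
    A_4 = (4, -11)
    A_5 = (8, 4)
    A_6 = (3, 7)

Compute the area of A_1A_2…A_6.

Apply the surveyor's formula: 2A = Σ (x_i·y_{i+1} − x_{i+1}·y_i), indices taken mod 6.
Σ = (366) + (42) + (144) + (104) + (44) + (138) = 838
Area = |Σ|/2 = 419.

419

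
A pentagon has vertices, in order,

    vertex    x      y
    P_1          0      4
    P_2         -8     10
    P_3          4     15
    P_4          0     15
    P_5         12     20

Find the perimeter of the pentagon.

|P_1P_2| = √((-8)² + (6)²) = √100 = 10
|P_2P_3| = √((12)² + (5)²) = √169 = 13
|P_3P_4| = √((-4)² + (0)²) = √16 = 4
|P_4P_5| = √((12)² + (5)²) = √169 = 13
|P_5P_1| = √((-12)² + (-16)²) = √400 = 20
Perimeter = 10 + 13 + 4 + 13 + 20 = 60.

60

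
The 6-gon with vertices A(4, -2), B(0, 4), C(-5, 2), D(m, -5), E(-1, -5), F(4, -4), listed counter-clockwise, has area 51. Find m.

Write out the shoelace sum; only the two edges meeting at D involve m:
2·Area = [((-5)·(-5) − m·2) + (m·(-5) − (-1)·(-5))] + 68
       = -7·m + 88 = 102
⇒ m = -2.

-2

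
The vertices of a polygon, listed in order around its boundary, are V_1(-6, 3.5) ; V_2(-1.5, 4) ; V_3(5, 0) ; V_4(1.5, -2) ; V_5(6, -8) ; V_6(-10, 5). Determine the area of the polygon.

Apply the shoelace (surveyor's) formula: 2A = Σ (x_i·y_{i+1} − x_{i+1}·y_i), indices taken mod 6.
Cross-terms: -18.75, -20, -10, 0, -50, -5  ⇒  Σ = -103.75
Area = |Σ|/2 = 51.875.

51.875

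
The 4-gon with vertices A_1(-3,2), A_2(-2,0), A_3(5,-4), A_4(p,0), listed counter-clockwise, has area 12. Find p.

Write out the shoelace sum; only the two edges meeting at A_4 involve p:
2·Area = [(5·0 − p·(-4)) + (p·2 − (-3)·0)] + 12
       = 6·p + 12 = 24
⇒ p = 2.

2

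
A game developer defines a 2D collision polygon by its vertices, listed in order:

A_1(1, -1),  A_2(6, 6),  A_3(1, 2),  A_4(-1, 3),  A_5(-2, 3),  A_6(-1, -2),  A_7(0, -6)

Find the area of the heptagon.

Apply the shoelace formula: 2A = Σ (x_i·y_{i+1} − x_{i+1}·y_i), indices taken mod 7.
Σ = (12) + (6) + (5) + (3) + (7) + (6) + (6) = 45
Area = |Σ|/2 = 22.5.

22.5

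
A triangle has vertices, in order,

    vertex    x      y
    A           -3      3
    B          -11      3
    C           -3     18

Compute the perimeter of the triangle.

|AB| = √((-8)² + (0)²) = √64 = 8
|BC| = √((8)² + (15)²) = √289 = 17
|CA| = √((0)² + (-15)²) = √225 = 15
Perimeter = 8 + 17 + 15 = 40.

40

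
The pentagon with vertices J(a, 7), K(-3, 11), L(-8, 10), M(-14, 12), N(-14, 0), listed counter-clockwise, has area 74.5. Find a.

The doubled signed area Σ (x_i y_{i+1} − x_{i+1} y_i) is linear in a.
With a=0 it equals 193; the coefficient of a is 11 (from the two edges through J).
So 11·a + 193 = 2·74.5 = 149 ⇒ a = -4.

-4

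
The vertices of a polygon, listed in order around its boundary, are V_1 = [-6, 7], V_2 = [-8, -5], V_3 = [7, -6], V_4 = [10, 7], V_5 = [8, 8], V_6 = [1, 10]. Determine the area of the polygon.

Apply the surveyor's formula: 2A = Σ (x_i·y_{i+1} − x_{i+1}·y_i), indices taken mod 6.
Cross-terms: 86, 83, 109, 24, 72, 67  ⇒  Σ = 441
Area = |Σ|/2 = 220.5.

220.5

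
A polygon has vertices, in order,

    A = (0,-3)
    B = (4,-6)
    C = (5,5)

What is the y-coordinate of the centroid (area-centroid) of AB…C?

-4/3

Apply the shoelace formula. First the cross-terms c_i = x_i·y_{i+1} − x_{i+1}·y_i:
  12, 50, -15  ⇒  2A = 47, A = 23.5.
Then Σ (y_i + y_{i+1})·c_i = -188, so ȳ = -188 / (6·23.5) = -4/3.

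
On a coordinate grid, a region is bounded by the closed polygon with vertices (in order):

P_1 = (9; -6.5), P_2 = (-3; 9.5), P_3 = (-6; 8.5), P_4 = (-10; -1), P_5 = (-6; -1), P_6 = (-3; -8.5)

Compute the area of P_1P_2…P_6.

168.25

Cross-terms: 66, 31.5, 91, 4, 48, 96  ⇒  Σ = 336.5
Area = |Σ|/2 = 168.25.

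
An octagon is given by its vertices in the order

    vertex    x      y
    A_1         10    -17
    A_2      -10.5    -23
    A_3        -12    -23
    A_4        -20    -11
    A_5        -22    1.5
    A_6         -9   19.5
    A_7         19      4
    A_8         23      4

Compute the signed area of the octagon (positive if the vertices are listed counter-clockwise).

-1156

Apply the shoelace formula: 2A = Σ (x_i·y_{i+1} − x_{i+1}·y_i), indices taken mod 8.
Σ = (-408.5) + (-34.5) + (-328) + (-272) + (-415.5) + (-406.5) + (-16) + (-431) = -2312
Signed area = Σ/2 = -1156 (negative ⇒ clockwise traversal).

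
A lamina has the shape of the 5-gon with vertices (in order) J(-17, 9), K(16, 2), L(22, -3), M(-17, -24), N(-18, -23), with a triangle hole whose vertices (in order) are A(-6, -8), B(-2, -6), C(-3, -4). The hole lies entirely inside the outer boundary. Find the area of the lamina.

716.5

Outer boundary:
Σ = (-178) + (-92) + (-579) + (-41) + (-553) = -1443
Area = |Σ|/2 = 721.5.
Hole:
Apply the surveyor's formula: 2A = Σ (x_i·y_{i+1} − x_{i+1}·y_i), indices taken mod 3.
Cross-terms: 20, -10, 0  ⇒  Σ = 10
Area = |Σ|/2 = 5.
Net area = 721.5 − 5 = 716.5.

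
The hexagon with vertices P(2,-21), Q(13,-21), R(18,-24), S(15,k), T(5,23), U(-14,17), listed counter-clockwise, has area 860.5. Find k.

Write out the shoelace sum; only the two edges meeting at S involve k:
2·Area = [(18·k − 15·(-24)) + (15·23 − 5·k)] + 964
       = 13·k + 1669 = 1721
⇒ k = 4.

4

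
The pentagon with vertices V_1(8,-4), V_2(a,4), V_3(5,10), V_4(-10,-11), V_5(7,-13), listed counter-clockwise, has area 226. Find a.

8

The doubled signed area Σ (x_i y_{i+1} − x_{i+1} y_i) is linear in a.
With a=0 it equals 340; the coefficient of a is 14 (from the two edges through V_2).
So 14·a + 340 = 2·226 = 452 ⇒ a = 8.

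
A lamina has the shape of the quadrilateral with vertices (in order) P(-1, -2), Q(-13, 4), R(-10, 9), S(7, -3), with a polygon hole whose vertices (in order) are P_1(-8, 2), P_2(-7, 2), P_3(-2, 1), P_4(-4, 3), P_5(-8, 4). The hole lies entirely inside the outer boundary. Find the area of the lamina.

70

Outer boundary:
Apply the shoelace formula: 2A = Σ (x_i·y_{i+1} − x_{i+1}·y_i), indices taken mod 4.
Cross-terms: -30, -77, -33, -17  ⇒  Σ = -157
Area = |Σ|/2 = 78.5.
Hole:
P_1→P_2: (-8)(2) − (-7)(2) = -2
P_2→P_3: (-7)(1) − (-2)(2) = -3
P_3→P_4: (-2)(3) − (-4)(1) = -2
P_4→P_5: (-4)(4) − (-8)(3) = 8
P_5→P_1: (-8)(2) − (-8)(4) = 16
Σ = 17
Area = |Σ|/2 = 8.5.
Net area = 78.5 − 8.5 = 70.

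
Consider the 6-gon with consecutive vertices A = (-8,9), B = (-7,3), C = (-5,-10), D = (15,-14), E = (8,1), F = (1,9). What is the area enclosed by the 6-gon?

Apply Gauss's area formula: 2A = Σ (x_i·y_{i+1} − x_{i+1}·y_i), indices taken mod 6.
Σ = (39) + (85) + (220) + (127) + (71) + (81) = 623
Area = |Σ|/2 = 311.5.

311.5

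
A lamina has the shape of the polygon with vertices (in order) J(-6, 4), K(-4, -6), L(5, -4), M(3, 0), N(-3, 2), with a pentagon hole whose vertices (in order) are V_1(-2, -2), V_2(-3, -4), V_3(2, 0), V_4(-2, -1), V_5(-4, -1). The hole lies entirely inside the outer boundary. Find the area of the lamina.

52

Outer boundary:
Cross-terms: 52, 46, 12, 6, 0  ⇒  Σ = 116
Area = |Σ|/2 = 58.
Hole:
Apply the shoelace (surveyor's) formula: 2A = Σ (x_i·y_{i+1} − x_{i+1}·y_i), indices taken mod 5.
Σ = (2) + (8) + (-2) + (-2) + (6) = 12
Area = |Σ|/2 = 6.
Net area = 58 − 6 = 52.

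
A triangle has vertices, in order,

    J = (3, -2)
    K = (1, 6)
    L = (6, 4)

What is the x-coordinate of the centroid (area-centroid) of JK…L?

Apply the shoelace formula. First the cross-terms c_i = x_i·y_{i+1} − x_{i+1}·y_i:
  20, -32, -24  ⇒  2A = -36, A = -18.
Then Σ (x_i + x_{i+1})·c_i = -360, so x̄ = -360 / (6·(-18)) = 10/3.

10/3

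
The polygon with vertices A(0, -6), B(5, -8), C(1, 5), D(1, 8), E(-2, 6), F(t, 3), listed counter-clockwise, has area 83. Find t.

-7

Write out the shoelace sum; only the two edges meeting at F involve t:
2·Area = [((-2)·3 − t·6) + (t·(-6) − 0·3)] + 88
       = -12·t + 82 = 166
⇒ t = -7.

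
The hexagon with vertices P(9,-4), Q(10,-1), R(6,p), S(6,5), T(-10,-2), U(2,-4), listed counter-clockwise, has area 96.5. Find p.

Write out the shoelace sum; only the two edges meeting at R involve p:
2·Area = [(10·p − 6·(-1)) + (6·5 − 6·p)] + 141
       = 4·p + 177 = 193
⇒ p = 4.

4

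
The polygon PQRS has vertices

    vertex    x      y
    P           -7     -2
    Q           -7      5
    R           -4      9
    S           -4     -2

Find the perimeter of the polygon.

|PQ| = √((0)² + (7)²) = √49 = 7
|QR| = √((3)² + (4)²) = √25 = 5
|RS| = √((0)² + (-11)²) = √121 = 11
|SP| = √((-3)² + (0)²) = √9 = 3
Perimeter = 7 + 5 + 11 + 3 = 26.

26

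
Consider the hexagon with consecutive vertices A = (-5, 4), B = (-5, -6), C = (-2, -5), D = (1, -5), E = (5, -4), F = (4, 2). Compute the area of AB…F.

A→B: (-5)(-6) − (-5)(4) = 50
B→C: (-5)(-5) − (-2)(-6) = 13
C→D: (-2)(-5) − (1)(-5) = 15
D→E: (1)(-4) − (5)(-5) = 21
E→F: (5)(2) − (4)(-4) = 26
F→A: (4)(4) − (-5)(2) = 26
Σ = 151
Area = |Σ|/2 = 75.5.

75.5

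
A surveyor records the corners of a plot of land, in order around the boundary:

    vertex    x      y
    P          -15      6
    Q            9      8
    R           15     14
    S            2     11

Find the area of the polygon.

73

Σ = (-174) + (6) + (137) + (177) = 146
Area = |Σ|/2 = 73.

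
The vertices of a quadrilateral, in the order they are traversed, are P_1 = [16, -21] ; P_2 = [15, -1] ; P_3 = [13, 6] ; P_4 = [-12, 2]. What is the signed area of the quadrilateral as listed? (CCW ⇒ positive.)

Apply Gauss's area formula: 2A = Σ (x_i·y_{i+1} − x_{i+1}·y_i), indices taken mod 4.
Σ = (299) + (103) + (98) + (220) = 720
Signed area = Σ/2 = 360 (positive ⇒ counter-clockwise traversal).

360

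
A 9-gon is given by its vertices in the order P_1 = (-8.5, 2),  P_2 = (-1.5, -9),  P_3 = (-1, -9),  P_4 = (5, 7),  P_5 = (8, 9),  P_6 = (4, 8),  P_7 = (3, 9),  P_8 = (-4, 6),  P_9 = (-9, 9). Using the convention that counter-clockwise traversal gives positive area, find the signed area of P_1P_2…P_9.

140.75

P_1→P_2: (-8.5)(-9) − (-1.5)(2) = 79.5
P_2→P_3: (-1.5)(-9) − (-1)(-9) = 4.5
P_3→P_4: (-1)(7) − (5)(-9) = 38
P_4→P_5: (5)(9) − (8)(7) = -11
P_5→P_6: (8)(8) − (4)(9) = 28
P_6→P_7: (4)(9) − (3)(8) = 12
P_7→P_8: (3)(6) − (-4)(9) = 54
P_8→P_9: (-4)(9) − (-9)(6) = 18
P_9→P_1: (-9)(2) − (-8.5)(9) = 58.5
Σ = 281.5
Signed area = Σ/2 = 140.75 (positive ⇒ counter-clockwise traversal).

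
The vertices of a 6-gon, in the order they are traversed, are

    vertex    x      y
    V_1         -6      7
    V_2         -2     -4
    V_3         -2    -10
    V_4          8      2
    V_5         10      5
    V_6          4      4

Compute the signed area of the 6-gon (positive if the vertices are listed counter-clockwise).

109

Apply Gauss's area formula: 2A = Σ (x_i·y_{i+1} − x_{i+1}·y_i), indices taken mod 6.
Σ = (38) + (12) + (76) + (20) + (20) + (52) = 218
Signed area = Σ/2 = 109 (positive ⇒ counter-clockwise traversal).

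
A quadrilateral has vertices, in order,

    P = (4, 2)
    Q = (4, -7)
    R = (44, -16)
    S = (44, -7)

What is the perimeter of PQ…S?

100

|PQ| = √((0)² + (-9)²) = √81 = 9
|QR| = √((40)² + (-9)²) = √1681 = 41
|RS| = √((0)² + (9)²) = √81 = 9
|SP| = √((-40)² + (9)²) = √1681 = 41
Perimeter = 9 + 41 + 9 + 41 = 100.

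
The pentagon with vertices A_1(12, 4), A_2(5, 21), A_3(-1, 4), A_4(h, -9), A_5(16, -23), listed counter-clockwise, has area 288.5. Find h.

Write out the shoelace sum; only the two edges meeting at A_4 involve h:
2·Area = [((-1)·(-9) − h·4) + (h·(-23) − 16·(-9))] + 613
       = -27·h + 766 = 577
⇒ h = 7.

7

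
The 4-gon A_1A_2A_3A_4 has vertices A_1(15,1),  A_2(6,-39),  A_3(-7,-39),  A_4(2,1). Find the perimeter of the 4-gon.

|A_1A_2| = √((-9)² + (-40)²) = √1681 = 41
|A_2A_3| = √((-13)² + (0)²) = √169 = 13
|A_3A_4| = √((9)² + (40)²) = √1681 = 41
|A_4A_1| = √((13)² + (0)²) = √169 = 13
Perimeter = 41 + 13 + 41 + 13 = 108.

108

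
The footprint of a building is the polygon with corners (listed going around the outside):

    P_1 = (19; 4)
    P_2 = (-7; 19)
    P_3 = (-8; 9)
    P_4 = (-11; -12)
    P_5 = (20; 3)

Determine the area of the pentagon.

451.5

Apply the surveyor's formula: 2A = Σ (x_i·y_{i+1} − x_{i+1}·y_i), indices taken mod 5.
Σ = (389) + (89) + (195) + (207) + (23) = 903
Area = |Σ|/2 = 451.5.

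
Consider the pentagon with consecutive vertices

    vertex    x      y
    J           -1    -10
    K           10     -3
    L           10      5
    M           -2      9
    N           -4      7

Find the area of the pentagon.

176

Σ = (103) + (80) + (100) + (22) + (47) = 352
Area = |Σ|/2 = 176.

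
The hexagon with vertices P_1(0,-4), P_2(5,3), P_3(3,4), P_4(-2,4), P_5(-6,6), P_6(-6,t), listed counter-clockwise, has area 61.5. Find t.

0

The doubled signed area Σ (x_i y_{i+1} − x_{i+1} y_i) is linear in t.
With t=0 it equals 123; the coefficient of t is -6 (from the two edges through P_6).
So -6·t + 123 = 2·61.5 = 123 ⇒ t = 0.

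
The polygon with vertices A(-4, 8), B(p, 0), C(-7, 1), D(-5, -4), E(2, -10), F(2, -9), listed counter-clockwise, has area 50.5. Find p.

Write out the shoelace sum; only the two edges meeting at B involve p:
2·Area = [((-4)·0 − p·8) + (p·1 − (-7)·0)] + 73
       = -7·p + 73 = 101
⇒ p = -4.

-4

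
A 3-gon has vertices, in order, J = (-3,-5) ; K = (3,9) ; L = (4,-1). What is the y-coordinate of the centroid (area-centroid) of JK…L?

1

Apply the shoelace formula. First the cross-terms c_i = x_i·y_{i+1} − x_{i+1}·y_i:
  -12, -39, -23  ⇒  2A = -74, A = -37.
Then Σ (y_i + y_{i+1})·c_i = -222, so ȳ = -222 / (6·(-37)) = 1.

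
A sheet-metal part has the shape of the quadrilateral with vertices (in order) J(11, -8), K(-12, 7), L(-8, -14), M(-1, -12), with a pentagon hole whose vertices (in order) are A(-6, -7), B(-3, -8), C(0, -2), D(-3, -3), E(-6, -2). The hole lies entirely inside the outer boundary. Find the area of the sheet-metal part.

191

Outer boundary:
Σ = (-19) + (224) + (82) + (140) = 427
Area = |Σ|/2 = 213.5.
Hole:
Σ = (27) + (6) + (-6) + (-12) + (30) = 45
Area = |Σ|/2 = 22.5.
Net area = 213.5 − 22.5 = 191.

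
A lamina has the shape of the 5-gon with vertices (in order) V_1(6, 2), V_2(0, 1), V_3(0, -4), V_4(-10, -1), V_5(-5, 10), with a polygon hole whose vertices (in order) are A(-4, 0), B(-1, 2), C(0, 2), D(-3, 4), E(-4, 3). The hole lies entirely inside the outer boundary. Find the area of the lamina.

Outer boundary:
Apply the surveyor's formula: 2A = Σ (x_i·y_{i+1} − x_{i+1}·y_i), indices taken mod 5.
V_1→V_2: (6)(1) − (0)(2) = 6
V_2→V_3: (0)(-4) − (0)(1) = 0
V_3→V_4: (0)(-1) − (-10)(-4) = -40
V_4→V_5: (-10)(10) − (-5)(-1) = -105
V_5→V_1: (-5)(2) − (6)(10) = -70
Σ = -209
Area = |Σ|/2 = 104.5.
Hole:
Apply Gauss's area formula: 2A = Σ (x_i·y_{i+1} − x_{i+1}·y_i), indices taken mod 5.
Cross-terms: -8, -2, 6, 7, 12  ⇒  Σ = 15
Area = |Σ|/2 = 7.5.
Net area = 104.5 − 7.5 = 97.

97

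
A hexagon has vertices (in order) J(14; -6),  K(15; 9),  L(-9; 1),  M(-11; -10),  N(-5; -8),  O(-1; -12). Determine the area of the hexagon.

Apply the shoelace formula: 2A = Σ (x_i·y_{i+1} − x_{i+1}·y_i), indices taken mod 6.
Cross-terms: 216, 96, 101, 38, 52, 174  ⇒  Σ = 677
Area = |Σ|/2 = 338.5.

338.5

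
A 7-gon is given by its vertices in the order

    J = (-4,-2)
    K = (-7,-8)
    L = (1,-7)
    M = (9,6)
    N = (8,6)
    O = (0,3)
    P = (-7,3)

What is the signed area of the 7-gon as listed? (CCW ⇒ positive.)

110.5

Apply the shoelace (surveyor's) formula: 2A = Σ (x_i·y_{i+1} − x_{i+1}·y_i), indices taken mod 7.
Σ = (18) + (57) + (69) + (6) + (24) + (21) + (26) = 221
Signed area = Σ/2 = 110.5 (positive ⇒ counter-clockwise traversal).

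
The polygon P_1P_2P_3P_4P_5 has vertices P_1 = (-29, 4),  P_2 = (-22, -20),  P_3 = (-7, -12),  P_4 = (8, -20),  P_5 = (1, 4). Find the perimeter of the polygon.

|P_1P_2| = √((7)² + (-24)²) = √625 = 25
|P_2P_3| = √((15)² + (8)²) = √289 = 17
|P_3P_4| = √((15)² + (-8)²) = √289 = 17
|P_4P_5| = √((-7)² + (24)²) = √625 = 25
|P_5P_1| = √((-30)² + (0)²) = √900 = 30
Perimeter = 25 + 17 + 17 + 25 + 30 = 114.

114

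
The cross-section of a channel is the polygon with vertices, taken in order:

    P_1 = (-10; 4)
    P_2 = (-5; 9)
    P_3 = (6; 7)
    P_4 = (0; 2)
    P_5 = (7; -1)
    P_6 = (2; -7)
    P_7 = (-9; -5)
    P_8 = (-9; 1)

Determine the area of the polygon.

Apply the shoelace formula: 2A = Σ (x_i·y_{i+1} − x_{i+1}·y_i), indices taken mod 8.
P_1→P_2: (-10)(9) − (-5)(4) = -70
P_2→P_3: (-5)(7) − (6)(9) = -89
P_3→P_4: (6)(2) − (0)(7) = 12
P_4→P_5: (0)(-1) − (7)(2) = -14
P_5→P_6: (7)(-7) − (2)(-1) = -47
P_6→P_7: (2)(-5) − (-9)(-7) = -73
P_7→P_8: (-9)(1) − (-9)(-5) = -54
P_8→P_1: (-9)(4) − (-10)(1) = -26
Σ = -361
Area = |Σ|/2 = 180.5.

180.5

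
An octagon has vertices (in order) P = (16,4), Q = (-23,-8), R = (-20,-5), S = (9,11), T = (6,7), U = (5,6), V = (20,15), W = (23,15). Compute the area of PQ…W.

248

Cross-terms: -36, -45, -175, -3, 1, -45, -45, -148  ⇒  Σ = -496
Area = |Σ|/2 = 248.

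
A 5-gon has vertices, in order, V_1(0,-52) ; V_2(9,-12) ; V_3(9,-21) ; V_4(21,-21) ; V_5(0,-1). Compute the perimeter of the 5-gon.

142

|V_1V_2| = √((9)² + (40)²) = √1681 = 41
|V_2V_3| = √((0)² + (-9)²) = √81 = 9
|V_3V_4| = √((12)² + (0)²) = √144 = 12
|V_4V_5| = √((-21)² + (20)²) = √841 = 29
|V_5V_1| = √((0)² + (-51)²) = √2601 = 51
Perimeter = 41 + 9 + 12 + 29 + 51 = 142.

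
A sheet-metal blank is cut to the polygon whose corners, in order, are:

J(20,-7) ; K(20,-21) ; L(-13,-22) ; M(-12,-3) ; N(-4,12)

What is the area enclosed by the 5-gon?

793

Σ = (-280) + (-713) + (-225) + (-156) + (-212) = -1586
Area = |Σ|/2 = 793.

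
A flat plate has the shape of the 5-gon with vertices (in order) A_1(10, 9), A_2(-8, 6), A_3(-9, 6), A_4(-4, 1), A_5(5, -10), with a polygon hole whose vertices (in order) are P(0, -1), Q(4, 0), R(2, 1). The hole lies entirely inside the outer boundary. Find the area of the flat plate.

Outer boundary:
Σ = (132) + (6) + (15) + (35) + (145) = 333
Area = |Σ|/2 = 166.5.
Hole:
P→Q: (0)(0) − (4)(-1) = 4
Q→R: (4)(1) − (2)(0) = 4
R→P: (2)(-1) − (0)(1) = -2
Σ = 6
Area = |Σ|/2 = 3.
Net area = 166.5 − 3 = 163.5.

163.5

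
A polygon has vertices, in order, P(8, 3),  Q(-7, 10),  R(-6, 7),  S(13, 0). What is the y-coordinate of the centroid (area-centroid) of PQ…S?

Apply the surveyor's formula. First the cross-terms c_i = x_i·y_{i+1} − x_{i+1}·y_i:
  101, 11, -91, 39  ⇒  2A = 60, A = 30.
Then Σ (y_i + y_{i+1})·c_i = 980, so ȳ = 980 / (6·30) = 49/9.

49/9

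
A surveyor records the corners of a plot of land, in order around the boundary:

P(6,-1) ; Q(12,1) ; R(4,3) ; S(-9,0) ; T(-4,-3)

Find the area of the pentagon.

63

Σ = (18) + (32) + (27) + (27) + (22) = 126
Area = |Σ|/2 = 63.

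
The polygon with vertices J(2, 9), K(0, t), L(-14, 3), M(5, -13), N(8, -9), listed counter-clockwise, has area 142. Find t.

-2

Write out the shoelace sum; only the two edges meeting at K involve t:
2·Area = [(2·t − 0·9) + (0·3 − (-14)·t)] + 316
       = 16·t + 316 = 284
⇒ t = -2.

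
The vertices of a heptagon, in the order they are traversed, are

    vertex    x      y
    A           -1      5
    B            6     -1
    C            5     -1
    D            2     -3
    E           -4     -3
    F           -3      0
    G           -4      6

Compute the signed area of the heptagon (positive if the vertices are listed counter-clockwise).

-51

Apply the shoelace (surveyor's) formula: 2A = Σ (x_i·y_{i+1} − x_{i+1}·y_i), indices taken mod 7.
Σ = (-29) + (-1) + (-13) + (-18) + (-9) + (-18) + (-14) = -102
Signed area = Σ/2 = -51 (negative ⇒ clockwise traversal).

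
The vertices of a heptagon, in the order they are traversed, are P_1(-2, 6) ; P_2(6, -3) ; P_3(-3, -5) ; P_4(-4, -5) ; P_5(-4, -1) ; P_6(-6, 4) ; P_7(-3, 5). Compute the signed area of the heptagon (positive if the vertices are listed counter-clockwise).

-69

P_1→P_2: (-2)(-3) − (6)(6) = -30
P_2→P_3: (6)(-5) − (-3)(-3) = -39
P_3→P_4: (-3)(-5) − (-4)(-5) = -5
P_4→P_5: (-4)(-1) − (-4)(-5) = -16
P_5→P_6: (-4)(4) − (-6)(-1) = -22
P_6→P_7: (-6)(5) − (-3)(4) = -18
P_7→P_1: (-3)(6) − (-2)(5) = -8
Σ = -138
Signed area = Σ/2 = -69 (negative ⇒ clockwise traversal).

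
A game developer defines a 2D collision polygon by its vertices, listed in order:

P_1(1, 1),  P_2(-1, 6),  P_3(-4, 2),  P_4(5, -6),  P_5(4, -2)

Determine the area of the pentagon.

31.5

Apply the surveyor's formula: 2A = Σ (x_i·y_{i+1} − x_{i+1}·y_i), indices taken mod 5.
P_1→P_2: (1)(6) − (-1)(1) = 7
P_2→P_3: (-1)(2) − (-4)(6) = 22
P_3→P_4: (-4)(-6) − (5)(2) = 14
P_4→P_5: (5)(-2) − (4)(-6) = 14
P_5→P_1: (4)(1) − (1)(-2) = 6
Σ = 63
Area = |Σ|/2 = 31.5.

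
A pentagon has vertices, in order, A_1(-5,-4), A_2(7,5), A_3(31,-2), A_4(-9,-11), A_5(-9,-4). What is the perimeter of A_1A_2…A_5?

|A_1A_2| = √((12)² + (9)²) = √225 = 15
|A_2A_3| = √((24)² + (-7)²) = √625 = 25
|A_3A_4| = √((-40)² + (-9)²) = √1681 = 41
|A_4A_5| = √((0)² + (7)²) = √49 = 7
|A_5A_1| = √((4)² + (0)²) = √16 = 4
Perimeter = 15 + 25 + 41 + 7 + 4 = 92.

92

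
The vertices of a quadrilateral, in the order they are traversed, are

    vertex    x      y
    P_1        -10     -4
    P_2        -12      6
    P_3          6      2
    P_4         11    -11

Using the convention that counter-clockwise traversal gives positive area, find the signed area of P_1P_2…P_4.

-205

Apply the shoelace (surveyor's) formula: 2A = Σ (x_i·y_{i+1} − x_{i+1}·y_i), indices taken mod 4.
Σ = (-108) + (-60) + (-88) + (-154) = -410
Signed area = Σ/2 = -205 (negative ⇒ clockwise traversal).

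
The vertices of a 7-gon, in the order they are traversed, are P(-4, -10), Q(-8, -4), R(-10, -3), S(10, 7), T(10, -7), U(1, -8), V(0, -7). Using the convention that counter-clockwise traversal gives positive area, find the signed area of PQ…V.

-184

Apply the shoelace formula: 2A = Σ (x_i·y_{i+1} − x_{i+1}·y_i), indices taken mod 7.
Σ = (-64) + (-16) + (-40) + (-140) + (-73) + (-7) + (-28) = -368
Signed area = Σ/2 = -184 (negative ⇒ clockwise traversal).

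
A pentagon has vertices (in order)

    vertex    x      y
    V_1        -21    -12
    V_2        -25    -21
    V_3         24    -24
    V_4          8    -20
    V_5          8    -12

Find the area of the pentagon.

Apply the surveyor's formula: 2A = Σ (x_i·y_{i+1} − x_{i+1}·y_i), indices taken mod 5.
V_1→V_2: (-21)(-21) − (-25)(-12) = 141
V_2→V_3: (-25)(-24) − (24)(-21) = 1104
V_3→V_4: (24)(-20) − (8)(-24) = -288
V_4→V_5: (8)(-12) − (8)(-20) = 64
V_5→V_1: (8)(-12) − (-21)(-12) = -348
Σ = 673
Area = |Σ|/2 = 336.5.

336.5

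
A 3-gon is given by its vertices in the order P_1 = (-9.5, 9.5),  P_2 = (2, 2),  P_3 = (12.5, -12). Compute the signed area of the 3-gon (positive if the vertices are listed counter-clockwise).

-41.125

Apply the shoelace (surveyor's) formula: 2A = Σ (x_i·y_{i+1} − x_{i+1}·y_i), indices taken mod 3.
Σ = (-38) + (-49) + (4.75) = -82.25
Signed area = Σ/2 = -41.125 (negative ⇒ clockwise traversal).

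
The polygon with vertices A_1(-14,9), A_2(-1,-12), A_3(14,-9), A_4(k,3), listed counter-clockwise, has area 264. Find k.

5

Write out the shoelace sum; only the two edges meeting at A_4 involve k:
2·Area = [(14·3 − k·(-9)) + (k·9 − (-14)·3)] + 354
       = 18·k + 438 = 528
⇒ k = 5.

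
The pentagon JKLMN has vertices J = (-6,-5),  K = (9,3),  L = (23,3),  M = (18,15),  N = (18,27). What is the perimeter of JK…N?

96

|JK| = √((15)² + (8)²) = √289 = 17
|KL| = √((14)² + (0)²) = √196 = 14
|LM| = √((-5)² + (12)²) = √169 = 13
|MN| = √((0)² + (12)²) = √144 = 12
|NJ| = √((-24)² + (-32)²) = √1600 = 40
Perimeter = 17 + 14 + 13 + 12 + 40 = 96.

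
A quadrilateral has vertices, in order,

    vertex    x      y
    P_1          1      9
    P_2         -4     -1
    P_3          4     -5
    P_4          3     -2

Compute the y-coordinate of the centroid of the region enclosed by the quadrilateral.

58/57

Apply the surveyor's formula. First the cross-terms c_i = x_i·y_{i+1} − x_{i+1}·y_i:
  35, 24, 7, 29  ⇒  2A = 95, A = 47.5.
Then Σ (y_i + y_{i+1})·c_i = 290, so ȳ = 290 / (6·47.5) = 58/57.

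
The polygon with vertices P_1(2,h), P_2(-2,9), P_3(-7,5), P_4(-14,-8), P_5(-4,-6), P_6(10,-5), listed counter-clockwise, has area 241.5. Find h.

The doubled signed area Σ (x_i y_{i+1} − x_{i+1} y_i) is linear in h.
With h=0 it equals 339; the coefficient of h is 12 (from the two edges through P_1).
So 12·h + 339 = 2·241.5 = 483 ⇒ h = 12.

12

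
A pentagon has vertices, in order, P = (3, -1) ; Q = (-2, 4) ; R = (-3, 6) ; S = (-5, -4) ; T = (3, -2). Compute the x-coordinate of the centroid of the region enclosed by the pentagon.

-32/21

Apply Gauss's area formula. First the cross-terms c_i = x_i·y_{i+1} − x_{i+1}·y_i:
  10, 0, 42, 22, 3  ⇒  2A = 77, A = 38.5.
Then Σ (x_i + x_{i+1})·c_i = -352, so x̄ = -352 / (6·38.5) = -32/21.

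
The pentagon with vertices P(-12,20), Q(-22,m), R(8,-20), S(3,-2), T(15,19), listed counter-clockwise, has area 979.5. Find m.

-21

Write out the shoelace sum; only the two edges meeting at Q involve m:
2·Area = [((-12)·m − (-22)·20) + ((-22)·(-20) − 8·m)] + 659
       = -20·m + 1539 = 1959
⇒ m = -21.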